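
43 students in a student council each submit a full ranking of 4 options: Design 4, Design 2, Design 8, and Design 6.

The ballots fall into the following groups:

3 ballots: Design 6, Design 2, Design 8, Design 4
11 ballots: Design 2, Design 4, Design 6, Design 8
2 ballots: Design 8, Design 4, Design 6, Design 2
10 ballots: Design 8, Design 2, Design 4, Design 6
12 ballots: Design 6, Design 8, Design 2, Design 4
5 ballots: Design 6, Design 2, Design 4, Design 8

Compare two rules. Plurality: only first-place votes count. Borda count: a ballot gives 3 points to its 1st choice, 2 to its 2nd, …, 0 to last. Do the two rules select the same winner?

No

Plurality first-place counts: Design 4 0, Design 2 11, Design 8 12, Design 6 20 → Design 6.
Borda totals: Design 4 41, Design 2 81, Design 8 63, Design 6 73 → Design 2.
The two rules disagree: plurality picks Design 6, Borda picks Design 2.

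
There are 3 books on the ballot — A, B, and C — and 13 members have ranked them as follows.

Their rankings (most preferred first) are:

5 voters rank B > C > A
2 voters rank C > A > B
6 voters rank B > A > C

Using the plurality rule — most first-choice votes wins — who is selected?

B

First-place vote totals:
  A: 0
  B: 11
  C: 2
B has the most first-place votes.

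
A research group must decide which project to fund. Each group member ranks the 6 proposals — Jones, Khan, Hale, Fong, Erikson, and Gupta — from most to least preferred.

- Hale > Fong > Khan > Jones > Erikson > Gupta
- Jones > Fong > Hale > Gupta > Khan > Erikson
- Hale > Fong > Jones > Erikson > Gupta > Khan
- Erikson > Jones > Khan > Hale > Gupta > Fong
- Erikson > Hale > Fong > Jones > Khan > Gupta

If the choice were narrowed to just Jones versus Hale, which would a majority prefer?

Hale

Ballots ranking Jones above Hale: 2.
Ballots ranking Hale above Jones: 3.
Hale wins the head-to-head, 3–2.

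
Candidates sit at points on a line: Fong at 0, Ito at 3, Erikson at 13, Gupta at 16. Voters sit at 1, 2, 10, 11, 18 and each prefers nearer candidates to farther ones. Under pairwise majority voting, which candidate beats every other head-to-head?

Erikson

With single-peaked preferences on a line, the Condorcet winner is the candidate closest to the median voter.
The median voter (position 10) is closest to Erikson at 13.
Check: Erikson vs Gupta — voters closer to Erikson: 4 of 5.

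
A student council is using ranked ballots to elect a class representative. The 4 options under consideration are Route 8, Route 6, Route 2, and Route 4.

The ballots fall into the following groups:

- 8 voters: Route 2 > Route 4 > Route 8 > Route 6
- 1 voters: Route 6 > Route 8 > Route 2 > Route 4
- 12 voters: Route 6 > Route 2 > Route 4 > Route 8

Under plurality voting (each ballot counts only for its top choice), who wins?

First-place vote totals:
  Route 8: 0
  Route 6: 13
  Route 2: 8
  Route 4: 0
Route 6 has the most first-place votes.

Route 6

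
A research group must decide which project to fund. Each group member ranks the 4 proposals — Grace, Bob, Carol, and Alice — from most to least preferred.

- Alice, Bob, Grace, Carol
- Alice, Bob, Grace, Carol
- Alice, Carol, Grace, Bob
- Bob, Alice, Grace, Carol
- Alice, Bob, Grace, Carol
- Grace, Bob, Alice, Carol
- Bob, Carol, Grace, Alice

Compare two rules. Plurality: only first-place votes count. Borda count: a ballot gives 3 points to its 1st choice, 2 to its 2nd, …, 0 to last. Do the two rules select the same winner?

Yes

Plurality first-place counts: Grace 1, Bob 2, Carol 0, Alice 4 → Alice.
Borda totals: Grace 9, Bob 14, Carol 4, Alice 15 → Alice.
The two rules agree on Alice.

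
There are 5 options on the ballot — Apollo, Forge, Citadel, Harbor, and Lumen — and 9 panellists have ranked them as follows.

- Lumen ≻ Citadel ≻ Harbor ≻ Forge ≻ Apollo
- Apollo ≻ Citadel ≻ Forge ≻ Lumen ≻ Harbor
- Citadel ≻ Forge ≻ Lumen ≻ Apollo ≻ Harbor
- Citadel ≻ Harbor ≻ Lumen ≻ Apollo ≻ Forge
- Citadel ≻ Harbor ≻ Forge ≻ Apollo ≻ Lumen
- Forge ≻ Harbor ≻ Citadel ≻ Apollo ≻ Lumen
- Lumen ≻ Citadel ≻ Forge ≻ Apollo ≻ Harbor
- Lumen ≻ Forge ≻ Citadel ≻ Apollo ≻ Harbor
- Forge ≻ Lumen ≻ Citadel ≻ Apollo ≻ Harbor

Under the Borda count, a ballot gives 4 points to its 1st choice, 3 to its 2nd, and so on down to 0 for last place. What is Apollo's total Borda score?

11

Borda scores:
  Apollo: 0 + 4 + 1 + 1 + 1 + 1 + 1 + 1 + 1 = 11
  Forge: 1 + 2 + 3 + 0 + 2 + 4 + 2 + 3 + 4 = 21
  Citadel: 3 + 3 + 4 + 4 + 4 + 2 + 3 + 2 + 2 = 27
  Harbor: 2 + 0 + 0 + 3 + 3 + 3 + 0 + 0 + 0 = 11
  Lumen: 4 + 1 + 2 + 2 + 0 + 0 + 4 + 4 + 3 = 20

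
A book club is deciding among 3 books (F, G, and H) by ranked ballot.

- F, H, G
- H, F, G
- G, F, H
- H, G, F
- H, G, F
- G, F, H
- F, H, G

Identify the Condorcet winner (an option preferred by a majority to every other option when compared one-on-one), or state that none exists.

Head-to-head results (7 voters total):
F vs G: G wins 4–3.
F vs H: F wins 4–3.
G vs H: H wins 5–2.
No candidate beats all others: F beats H beats G beats F, a majority cycle.

None — there is no Condorcet winner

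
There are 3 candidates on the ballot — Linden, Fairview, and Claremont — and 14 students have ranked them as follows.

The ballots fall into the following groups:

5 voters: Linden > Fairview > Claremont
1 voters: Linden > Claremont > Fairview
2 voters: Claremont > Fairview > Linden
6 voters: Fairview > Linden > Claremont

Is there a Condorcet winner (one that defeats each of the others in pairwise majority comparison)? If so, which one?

Fairview

Head-to-head results (14 voters total):
Linden vs Fairview: Fairview wins 8–6.
Linden vs Claremont: Linden wins 12–2.
Fairview vs Claremont: Fairview wins 11–3.
Fairview beats each rival — Linden (8–6), Claremont (11–3) — so Fairview is the Condorcet winner.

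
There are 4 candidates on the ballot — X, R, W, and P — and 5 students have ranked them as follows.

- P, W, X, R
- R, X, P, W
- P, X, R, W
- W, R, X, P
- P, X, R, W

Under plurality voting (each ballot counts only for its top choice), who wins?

P

First-place vote totals:
  X: 0
  R: 1
  W: 1
  P: 3
P has the most first-place votes.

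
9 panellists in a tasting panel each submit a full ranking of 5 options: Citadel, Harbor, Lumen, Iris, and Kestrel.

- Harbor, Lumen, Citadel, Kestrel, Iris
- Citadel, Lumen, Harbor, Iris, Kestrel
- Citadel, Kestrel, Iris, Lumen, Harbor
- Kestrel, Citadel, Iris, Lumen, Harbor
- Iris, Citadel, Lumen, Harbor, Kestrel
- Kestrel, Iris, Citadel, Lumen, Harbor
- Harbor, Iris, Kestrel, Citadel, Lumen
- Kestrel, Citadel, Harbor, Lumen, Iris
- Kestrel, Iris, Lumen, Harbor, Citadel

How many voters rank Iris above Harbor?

5

Ballots ranking Iris above Harbor: 5.
Ballots ranking Harbor above Iris: 4.
So 5 of 9 voters prefer Iris to Harbor.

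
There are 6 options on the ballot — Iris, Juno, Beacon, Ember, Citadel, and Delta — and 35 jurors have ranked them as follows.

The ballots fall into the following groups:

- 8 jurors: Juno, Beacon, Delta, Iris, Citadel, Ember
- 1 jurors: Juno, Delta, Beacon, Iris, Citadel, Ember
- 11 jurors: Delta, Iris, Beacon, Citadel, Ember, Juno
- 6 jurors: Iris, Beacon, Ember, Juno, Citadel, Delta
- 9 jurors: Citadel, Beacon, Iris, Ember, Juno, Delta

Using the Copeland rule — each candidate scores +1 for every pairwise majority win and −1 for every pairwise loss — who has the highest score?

Beacon

Pairwise results:
  Iris vs Juno: Iris wins 26–9.
  Iris vs Beacon: Beacon wins 18–17.
  Iris vs Ember: Iris wins 35–0.
  Iris vs Citadel: Iris wins 26–9.
  Iris vs Delta: Delta wins 20–15.
  Juno vs Beacon: Beacon wins 26–9.
  Juno vs Ember: Ember wins 26–9.
  Juno vs Citadel: Citadel wins 20–15.
  Juno vs Delta: Juno wins 24–11.
  Beacon vs Ember: Beacon wins 35–0.
  Beacon vs Citadel: Beacon wins 26–9.
  Beacon vs Delta: Beacon wins 23–12.
  Ember vs Citadel: Citadel wins 29–6.
  Ember vs Delta: Delta wins 20–15.
  Citadel vs Delta: Delta wins 20–15.
Copeland scores (wins − losses):
  Iris: 3 − 2 = 1
  Juno: 1 − 4 = -3
  Beacon: 5 − 0 = 5
  Ember: 1 − 4 = -3
  Citadel: 2 − 3 = -1
  Delta: 3 − 2 = 1
Beacon has the best Copeland score.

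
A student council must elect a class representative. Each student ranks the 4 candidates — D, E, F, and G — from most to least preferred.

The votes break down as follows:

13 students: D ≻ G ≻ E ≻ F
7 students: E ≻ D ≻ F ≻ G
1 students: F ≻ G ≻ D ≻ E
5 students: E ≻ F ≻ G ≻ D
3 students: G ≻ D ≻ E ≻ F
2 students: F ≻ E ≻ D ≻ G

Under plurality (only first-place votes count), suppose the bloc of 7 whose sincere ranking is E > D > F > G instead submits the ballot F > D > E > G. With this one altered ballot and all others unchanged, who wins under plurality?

First-place totals with the altered ballot: D 13, E 5, F 10, G 3.
The winner is unchanged: still D.

D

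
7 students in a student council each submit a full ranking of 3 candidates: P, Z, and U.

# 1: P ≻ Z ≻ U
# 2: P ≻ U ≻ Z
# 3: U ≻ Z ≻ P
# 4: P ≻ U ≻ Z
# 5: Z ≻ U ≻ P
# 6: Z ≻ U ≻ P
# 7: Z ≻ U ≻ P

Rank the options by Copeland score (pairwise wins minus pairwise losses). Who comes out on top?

Pairwise results:
  P vs Z: Z wins 4–3.
  P vs U: U wins 4–3.
  Z vs U: Z wins 4–3.
Copeland scores (wins − losses):
  P: 0 − 2 = -2
  Z: 2 − 0 = 2
  U: 1 − 1 = 0
Z has the best Copeland score.

Z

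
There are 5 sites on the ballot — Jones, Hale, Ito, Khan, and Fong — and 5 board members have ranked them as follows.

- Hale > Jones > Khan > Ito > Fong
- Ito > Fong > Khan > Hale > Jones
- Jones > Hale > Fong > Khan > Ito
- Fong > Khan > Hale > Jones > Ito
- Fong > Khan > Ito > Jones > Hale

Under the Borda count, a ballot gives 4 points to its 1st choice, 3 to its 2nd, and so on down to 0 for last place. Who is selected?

Borda scores:
  Jones: 3 + 0 + 4 + 1 + 1 = 9
  Hale: 4 + 1 + 3 + 2 + 0 = 10
  Ito: 1 + 4 + 0 + 0 + 2 = 7
  Khan: 2 + 2 + 1 + 3 + 3 = 11
  Fong: 0 + 3 + 2 + 4 + 4 = 13
Fong has the highest total.

Fong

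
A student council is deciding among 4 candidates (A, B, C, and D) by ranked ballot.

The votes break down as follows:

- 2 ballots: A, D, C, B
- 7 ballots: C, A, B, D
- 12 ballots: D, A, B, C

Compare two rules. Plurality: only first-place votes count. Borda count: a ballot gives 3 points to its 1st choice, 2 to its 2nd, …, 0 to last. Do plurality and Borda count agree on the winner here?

No

Plurality first-place counts: A 2, B 0, C 7, D 12 → D.
Borda totals: A 44, B 19, C 23, D 40 → A.
The two rules disagree: plurality picks D, Borda picks A.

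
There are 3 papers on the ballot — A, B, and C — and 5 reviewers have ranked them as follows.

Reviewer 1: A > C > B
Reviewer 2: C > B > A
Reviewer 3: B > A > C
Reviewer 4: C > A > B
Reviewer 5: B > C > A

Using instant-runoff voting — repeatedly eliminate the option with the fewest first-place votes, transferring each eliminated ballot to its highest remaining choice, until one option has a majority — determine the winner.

C

Round 1: B 2, C 2, A 1. A has the fewest and is eliminated.
Round 2: C 3, B 2. C has a majority.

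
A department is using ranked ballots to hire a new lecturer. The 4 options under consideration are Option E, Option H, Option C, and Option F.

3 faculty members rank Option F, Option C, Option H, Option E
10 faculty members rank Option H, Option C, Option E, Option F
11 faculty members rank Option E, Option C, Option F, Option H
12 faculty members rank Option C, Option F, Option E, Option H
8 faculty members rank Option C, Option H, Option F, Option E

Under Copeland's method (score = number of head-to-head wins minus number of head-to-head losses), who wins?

Option C

Pairwise results:
  Option E vs Option H: Option E wins 23–21.
  Option E vs Option C: Option C wins 33–11.
  Option E vs Option F: Option F wins 23–21.
  Option H vs Option C: Option C wins 34–10.
  Option H vs Option F: Option F wins 26–18.
  Option C vs Option F: Option C wins 41–3.
Copeland scores (wins − losses):
  Option E: 1 − 2 = -1
  Option H: 0 − 3 = -3
  Option C: 3 − 0 = 3
  Option F: 2 − 1 = 1
Option C has the best Copeland score.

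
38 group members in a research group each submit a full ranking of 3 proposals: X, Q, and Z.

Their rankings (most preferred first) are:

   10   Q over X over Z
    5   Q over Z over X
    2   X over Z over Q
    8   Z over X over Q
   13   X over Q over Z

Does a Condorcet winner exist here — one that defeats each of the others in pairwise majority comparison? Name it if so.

X

Head-to-head results (38 voters total):
X vs Q: X wins 23–15.
X vs Z: X wins 25–13.
Q vs Z: Q wins 28–10.
X beats each rival — Q (23–15), Z (25–13) — so X is the Condorcet winner.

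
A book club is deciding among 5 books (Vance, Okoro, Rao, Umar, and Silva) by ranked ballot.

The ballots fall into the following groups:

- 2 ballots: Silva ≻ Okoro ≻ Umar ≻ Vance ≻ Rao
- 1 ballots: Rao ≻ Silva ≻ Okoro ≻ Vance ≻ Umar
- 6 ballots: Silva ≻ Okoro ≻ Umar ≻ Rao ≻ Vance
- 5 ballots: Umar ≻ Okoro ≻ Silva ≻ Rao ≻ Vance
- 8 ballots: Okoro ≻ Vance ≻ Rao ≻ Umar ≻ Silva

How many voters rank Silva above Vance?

Ballots ranking Silva above Vance: 2+1+6+5 = 14.
Ballots ranking Vance above Silva: 8.
So 14 of 22 voters prefer Silva to Vance.

14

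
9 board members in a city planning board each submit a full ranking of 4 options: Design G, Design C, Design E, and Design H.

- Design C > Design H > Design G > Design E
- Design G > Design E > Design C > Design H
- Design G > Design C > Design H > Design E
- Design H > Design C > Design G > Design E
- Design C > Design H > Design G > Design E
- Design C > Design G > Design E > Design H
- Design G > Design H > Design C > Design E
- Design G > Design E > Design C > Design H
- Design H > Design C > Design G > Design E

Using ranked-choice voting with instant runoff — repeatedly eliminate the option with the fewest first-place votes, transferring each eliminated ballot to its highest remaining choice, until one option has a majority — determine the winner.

Design C

Round 1: Design G 4, Design C 3, Design H 2, Design E 0. Design E has the fewest and is eliminated.
Round 2: Design G 4, Design C 3, Design H 2. Design H has the fewest and is eliminated.
Round 3: Design C 5, Design G 4. Design C has a majority.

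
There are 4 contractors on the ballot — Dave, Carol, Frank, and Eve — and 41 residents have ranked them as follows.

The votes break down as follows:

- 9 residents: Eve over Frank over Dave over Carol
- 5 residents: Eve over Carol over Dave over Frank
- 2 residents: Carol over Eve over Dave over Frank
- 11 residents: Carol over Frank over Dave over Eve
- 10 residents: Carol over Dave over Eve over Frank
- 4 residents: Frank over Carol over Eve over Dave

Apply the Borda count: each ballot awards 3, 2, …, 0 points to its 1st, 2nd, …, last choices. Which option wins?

Carol

Borda scores:
  Dave: 9·1 + 5·1 + 2·1 + 11·1 + 10·2 + 4·0 = 47
  Carol: 9·0 + 5·2 + 2·3 + 11·3 + 10·3 + 4·2 = 87
  Frank: 9·2 + 5·0 + 2·0 + 11·2 + 10·0 + 4·3 = 52
  Eve: 9·3 + 5·3 + 2·2 + 11·0 + 10·1 + 4·1 = 60
Carol has the highest total.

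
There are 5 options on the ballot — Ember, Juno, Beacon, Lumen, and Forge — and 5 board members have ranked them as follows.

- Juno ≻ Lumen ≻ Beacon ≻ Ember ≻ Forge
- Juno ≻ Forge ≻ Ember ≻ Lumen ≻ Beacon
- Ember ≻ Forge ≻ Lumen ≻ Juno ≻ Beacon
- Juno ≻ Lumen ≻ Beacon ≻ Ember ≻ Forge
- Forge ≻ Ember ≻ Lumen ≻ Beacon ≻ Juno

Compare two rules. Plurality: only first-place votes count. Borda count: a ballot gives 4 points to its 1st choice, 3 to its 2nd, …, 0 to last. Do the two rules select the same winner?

Yes

Plurality first-place counts: Ember 1, Juno 3, Beacon 0, Lumen 0, Forge 1 → Juno.
Borda totals: Ember 11, Juno 13, Beacon 5, Lumen 11, Forge 10 → Juno.
The two rules agree on Juno.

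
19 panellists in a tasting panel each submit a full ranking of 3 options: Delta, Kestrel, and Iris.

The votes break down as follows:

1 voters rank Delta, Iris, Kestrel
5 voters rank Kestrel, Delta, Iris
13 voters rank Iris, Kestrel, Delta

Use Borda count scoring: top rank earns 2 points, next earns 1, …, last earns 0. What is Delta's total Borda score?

Borda scores:
  Delta: 2 + 5·1 + 13·0 = 7
  Kestrel: 0 + 5·2 + 13·1 = 23
  Iris: 1 + 5·0 + 13·2 = 27

7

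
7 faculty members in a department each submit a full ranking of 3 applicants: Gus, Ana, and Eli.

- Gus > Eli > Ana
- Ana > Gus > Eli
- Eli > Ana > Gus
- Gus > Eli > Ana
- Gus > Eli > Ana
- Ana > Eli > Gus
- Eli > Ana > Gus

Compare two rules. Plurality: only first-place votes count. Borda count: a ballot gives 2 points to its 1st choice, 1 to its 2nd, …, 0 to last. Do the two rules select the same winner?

Plurality first-place counts: Gus 3, Ana 2, Eli 2 → Gus.
Borda totals: Gus 7, Ana 6, Eli 8 → Eli.
The two rules disagree: plurality picks Gus, Borda picks Eli.

No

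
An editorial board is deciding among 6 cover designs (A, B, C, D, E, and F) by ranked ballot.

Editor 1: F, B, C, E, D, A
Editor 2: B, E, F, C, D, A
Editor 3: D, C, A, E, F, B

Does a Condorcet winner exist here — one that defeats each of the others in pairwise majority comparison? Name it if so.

Head-to-head results (3 voters total):
A vs B: B wins 2–1.
A vs C: C wins 3–0.
A vs D: D wins 3–0.
A vs E: E wins 2–1.
A vs F: F wins 2–1.
B vs C: B wins 2–1.
B vs D: B wins 2–1.
B vs E: B wins 2–1.
B vs F: F wins 2–1.
C vs D: C wins 2–1.
C vs E: C wins 2–1.
C vs F: F wins 2–1.
D vs E: E wins 2–1.
D vs F: F wins 2–1.
E vs F: E wins 2–1.
No candidate beats all others: B beats E beats F beats B, a majority cycle.

There is no Condorcet winner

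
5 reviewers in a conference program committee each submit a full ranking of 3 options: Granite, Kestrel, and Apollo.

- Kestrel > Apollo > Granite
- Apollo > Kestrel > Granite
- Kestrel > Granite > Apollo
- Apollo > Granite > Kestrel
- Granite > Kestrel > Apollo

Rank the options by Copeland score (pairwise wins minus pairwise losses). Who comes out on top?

Pairwise results:
  Granite vs Kestrel: Kestrel wins 3–2.
  Granite vs Apollo: Apollo wins 3–2.
  Kestrel vs Apollo: Kestrel wins 3–2.
Copeland scores (wins − losses):
  Granite: 0 − 2 = -2
  Kestrel: 2 − 0 = 2
  Apollo: 1 − 1 = 0
Kestrel has the best Copeland score.

Kestrel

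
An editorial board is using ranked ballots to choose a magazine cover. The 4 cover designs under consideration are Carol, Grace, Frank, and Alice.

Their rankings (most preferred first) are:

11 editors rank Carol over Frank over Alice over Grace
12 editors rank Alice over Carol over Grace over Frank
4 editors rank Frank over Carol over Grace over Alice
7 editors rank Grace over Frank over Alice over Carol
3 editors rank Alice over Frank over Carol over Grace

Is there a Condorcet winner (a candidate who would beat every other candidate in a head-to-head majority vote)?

Head-to-head results (37 voters total):
Carol vs Grace: Carol wins 30–7.
Carol vs Frank: Carol wins 23–14.
Carol vs Alice: Alice wins 22–15.
Grace vs Frank: Grace wins 19–18.
Grace vs Alice: Alice wins 26–11.
Frank vs Alice: Frank wins 22–15.
No candidate beats all others: Carol beats Frank beats Alice beats Carol, a majority cycle.

No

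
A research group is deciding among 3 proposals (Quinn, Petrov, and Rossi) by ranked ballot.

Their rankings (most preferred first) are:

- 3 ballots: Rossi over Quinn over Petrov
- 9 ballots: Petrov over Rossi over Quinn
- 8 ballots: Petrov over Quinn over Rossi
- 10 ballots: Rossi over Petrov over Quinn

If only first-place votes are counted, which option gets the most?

First-place vote totals:
  Quinn: 0
  Petrov: 17
  Rossi: 13
Petrov has the most first-place votes.

Petrov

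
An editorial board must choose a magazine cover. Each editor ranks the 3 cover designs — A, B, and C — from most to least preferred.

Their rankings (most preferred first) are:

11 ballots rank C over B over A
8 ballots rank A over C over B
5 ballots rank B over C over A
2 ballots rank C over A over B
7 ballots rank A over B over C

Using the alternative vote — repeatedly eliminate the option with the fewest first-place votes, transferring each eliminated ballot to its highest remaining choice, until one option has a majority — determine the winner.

C

Round 1: A 15, C 13, B 5. B has the fewest and is eliminated.
Round 2: C 18, A 15. C has a majority.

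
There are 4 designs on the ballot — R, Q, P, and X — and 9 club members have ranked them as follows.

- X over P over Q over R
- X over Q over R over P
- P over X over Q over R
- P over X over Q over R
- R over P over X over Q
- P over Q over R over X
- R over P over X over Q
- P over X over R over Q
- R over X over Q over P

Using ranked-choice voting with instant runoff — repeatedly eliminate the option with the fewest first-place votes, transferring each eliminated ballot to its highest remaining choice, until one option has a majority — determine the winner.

Round 1: P 4, R 3, X 2, Q 0. Q has the fewest and is eliminated.
Round 2: P 4, R 3, X 2. X has the fewest and is eliminated.
Round 3: P 5, R 4. P has a majority.

P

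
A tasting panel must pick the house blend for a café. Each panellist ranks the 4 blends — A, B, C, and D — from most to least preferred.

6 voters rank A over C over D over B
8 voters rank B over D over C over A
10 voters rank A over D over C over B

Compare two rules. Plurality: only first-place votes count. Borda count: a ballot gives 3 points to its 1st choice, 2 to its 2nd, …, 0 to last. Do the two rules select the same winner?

Plurality first-place counts: A 16, B 8, C 0, D 0 → A.
Borda totals: A 48, B 24, C 30, D 42 → A.
The two rules agree on A.

Yes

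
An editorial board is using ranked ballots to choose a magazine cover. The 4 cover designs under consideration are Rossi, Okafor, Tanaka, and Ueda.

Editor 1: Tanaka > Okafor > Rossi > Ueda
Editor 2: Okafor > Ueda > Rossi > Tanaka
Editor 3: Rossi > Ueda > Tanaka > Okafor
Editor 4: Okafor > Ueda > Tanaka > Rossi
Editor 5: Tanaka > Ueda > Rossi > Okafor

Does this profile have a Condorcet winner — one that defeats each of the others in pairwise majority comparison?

Head-to-head results (5 voters total):
Rossi vs Okafor: Okafor wins 3–2.
Rossi vs Tanaka: Tanaka wins 3–2.
Rossi vs Ueda: Ueda wins 3–2.
Okafor vs Tanaka: Tanaka wins 3–2.
Okafor vs Ueda: Okafor wins 3–2.
Tanaka vs Ueda: Ueda wins 3–2.
No candidate beats all others: Okafor beats Ueda beats Tanaka beats Okafor, a majority cycle.

No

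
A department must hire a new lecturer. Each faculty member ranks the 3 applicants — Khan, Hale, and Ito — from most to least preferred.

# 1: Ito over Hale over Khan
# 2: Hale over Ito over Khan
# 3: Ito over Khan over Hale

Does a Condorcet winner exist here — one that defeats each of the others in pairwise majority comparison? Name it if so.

Head-to-head results (3 voters total):
Khan vs Hale: Hale wins 2–1.
Khan vs Ito: Ito wins 3–0.
Hale vs Ito: Ito wins 2–1.
Ito beats each rival — Khan (3–0), Hale (2–1) — so Ito is the Condorcet winner.

Ito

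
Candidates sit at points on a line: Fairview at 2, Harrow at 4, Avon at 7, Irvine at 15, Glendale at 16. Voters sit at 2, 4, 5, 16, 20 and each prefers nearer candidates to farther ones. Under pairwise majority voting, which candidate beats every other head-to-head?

With single-peaked preferences on a line, the Condorcet winner is the candidate closest to the median voter.
The median voter (position 5) is closest to Harrow at 4.
Check: Harrow vs Fairview — voters closer to Harrow: 4 of 5.

Harrow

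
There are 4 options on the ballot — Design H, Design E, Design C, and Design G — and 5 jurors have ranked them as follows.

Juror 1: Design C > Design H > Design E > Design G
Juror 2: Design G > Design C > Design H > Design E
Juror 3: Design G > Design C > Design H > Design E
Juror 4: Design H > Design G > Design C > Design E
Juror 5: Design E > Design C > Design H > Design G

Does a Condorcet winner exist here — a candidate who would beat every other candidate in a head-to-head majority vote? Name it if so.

None — there is no Condorcet winner

Head-to-head results (5 voters total):
Design H vs Design E: Design H wins 4–1.
Design H vs Design C: Design C wins 4–1.
Design H vs Design G: Design H wins 3–2.
Design E vs Design C: Design C wins 4–1.
Design E vs Design G: Design G wins 3–2.
Design C vs Design G: Design G wins 3–2.
No candidate beats all others: Design H beats Design G beats Design C beats Design H, a majority cycle.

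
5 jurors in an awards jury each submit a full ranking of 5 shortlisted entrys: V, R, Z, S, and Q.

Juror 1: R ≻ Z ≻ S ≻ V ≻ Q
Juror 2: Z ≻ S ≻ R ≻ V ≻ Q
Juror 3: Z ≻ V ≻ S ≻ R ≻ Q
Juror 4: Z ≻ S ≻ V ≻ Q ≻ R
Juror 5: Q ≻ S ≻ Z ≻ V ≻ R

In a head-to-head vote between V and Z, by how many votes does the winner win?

Ballots ranking V above Z: 0.
Ballots ranking Z above V: 5.
Z wins 5–0, a margin of 5.

5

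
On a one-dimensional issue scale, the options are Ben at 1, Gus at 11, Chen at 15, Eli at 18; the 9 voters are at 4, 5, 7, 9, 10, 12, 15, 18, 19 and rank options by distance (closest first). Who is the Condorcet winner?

With single-peaked preferences on a line, the Condorcet winner is the candidate closest to the median voter.
The median voter (position 10) is closest to Gus at 11.
Check: Gus vs Ben — voters closer to Gus: 7 of 9.

Gus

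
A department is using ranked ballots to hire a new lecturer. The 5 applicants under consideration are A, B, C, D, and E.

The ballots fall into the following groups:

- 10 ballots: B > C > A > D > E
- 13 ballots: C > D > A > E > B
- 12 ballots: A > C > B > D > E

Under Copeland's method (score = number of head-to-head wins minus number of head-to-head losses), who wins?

C

Pairwise results:
  A vs B: A wins 25–10.
  A vs C: C wins 23–12.
  A vs D: A wins 22–13.
  A vs E: A wins 35–0.
  B vs C: C wins 25–10.
  B vs D: B wins 22–13.
  B vs E: B wins 22–13.
  C vs D: C wins 35–0.
  C vs E: C wins 35–0.
  D vs E: D wins 35–0.
Copeland scores (wins − losses):
  A: 3 − 1 = 2
  B: 2 − 2 = 0
  C: 4 − 0 = 4
  D: 1 − 3 = -2
  E: 0 − 4 = -4
C has the best Copeland score.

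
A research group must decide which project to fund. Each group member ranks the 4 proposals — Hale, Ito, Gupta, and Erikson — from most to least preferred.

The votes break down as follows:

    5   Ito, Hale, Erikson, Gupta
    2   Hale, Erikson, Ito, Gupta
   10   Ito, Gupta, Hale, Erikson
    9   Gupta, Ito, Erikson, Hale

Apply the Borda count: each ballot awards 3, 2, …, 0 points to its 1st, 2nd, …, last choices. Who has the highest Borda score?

Ito

Borda scores:
  Hale: 5·2 + 2·3 + 10·1 + 9·0 = 26
  Ito: 5·3 + 2·1 + 10·3 + 9·2 = 65
  Gupta: 5·0 + 2·0 + 10·2 + 9·3 = 47
  Erikson: 5·1 + 2·2 + 10·0 + 9·1 = 18
Ito has the highest total.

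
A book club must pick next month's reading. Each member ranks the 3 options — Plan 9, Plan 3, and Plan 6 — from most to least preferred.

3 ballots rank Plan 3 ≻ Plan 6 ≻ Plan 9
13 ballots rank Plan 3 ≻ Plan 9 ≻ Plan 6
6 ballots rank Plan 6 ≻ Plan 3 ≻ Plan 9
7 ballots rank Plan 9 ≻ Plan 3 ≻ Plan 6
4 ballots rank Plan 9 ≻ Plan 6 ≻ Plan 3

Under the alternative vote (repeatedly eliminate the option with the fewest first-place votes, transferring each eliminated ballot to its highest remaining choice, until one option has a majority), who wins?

Round 1: Plan 3 16, Plan 9 11, Plan 6 6. Plan 6 has the fewest and is eliminated.
Round 2: Plan 3 22, Plan 9 11. Plan 3 has a majority.

Plan 3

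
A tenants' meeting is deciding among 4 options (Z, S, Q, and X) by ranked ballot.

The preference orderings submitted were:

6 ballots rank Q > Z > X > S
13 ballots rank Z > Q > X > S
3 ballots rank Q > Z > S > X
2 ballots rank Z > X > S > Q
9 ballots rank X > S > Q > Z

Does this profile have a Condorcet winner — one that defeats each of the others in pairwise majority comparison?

Head-to-head results (33 voters total):
Z vs S: Z wins 24–9.
Z vs Q: Q wins 18–15.
Z vs X: Z wins 24–9.
S vs Q: Q wins 22–11.
S vs X: X wins 30–3.
Q vs X: Q wins 22–11.
Q beats each rival — Z (18–15), S (22–11), X (22–11) — so Q is the Condorcet winner.

Yes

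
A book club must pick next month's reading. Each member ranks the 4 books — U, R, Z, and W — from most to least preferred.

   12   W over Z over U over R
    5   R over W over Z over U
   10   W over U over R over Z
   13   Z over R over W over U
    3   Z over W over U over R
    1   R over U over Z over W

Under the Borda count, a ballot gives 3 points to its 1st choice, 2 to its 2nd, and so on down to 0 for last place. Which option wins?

Borda scores:
  U: 12·1 + 5·0 + 10·2 + 13·0 + 3·1 + 2 = 37
  R: 12·0 + 5·3 + 10·1 + 13·2 + 3·0 + 3 = 54
  Z: 12·2 + 5·1 + 10·0 + 13·3 + 3·3 + 1 = 78
  W: 12·3 + 5·2 + 10·3 + 13·1 + 3·2 + 0 = 95
W has the highest total.

W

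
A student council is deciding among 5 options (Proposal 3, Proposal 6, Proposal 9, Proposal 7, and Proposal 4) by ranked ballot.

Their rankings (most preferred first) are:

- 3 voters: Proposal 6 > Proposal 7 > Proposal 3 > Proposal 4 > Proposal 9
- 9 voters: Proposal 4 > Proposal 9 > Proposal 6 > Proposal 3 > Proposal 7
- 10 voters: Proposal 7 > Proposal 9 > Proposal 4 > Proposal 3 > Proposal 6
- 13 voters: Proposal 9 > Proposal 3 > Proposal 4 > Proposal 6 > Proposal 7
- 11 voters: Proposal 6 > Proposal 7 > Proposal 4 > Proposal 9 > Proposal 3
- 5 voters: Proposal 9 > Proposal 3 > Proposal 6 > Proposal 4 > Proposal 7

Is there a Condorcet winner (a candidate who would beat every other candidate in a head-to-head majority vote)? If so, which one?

Proposal 9

Head-to-head results (51 voters total):
Proposal 3 vs Proposal 6: Proposal 3 wins 28–23.
Proposal 3 vs Proposal 9: Proposal 9 wins 48–3.
Proposal 3 vs Proposal 7: Proposal 3 wins 27–24.
Proposal 3 vs Proposal 4: Proposal 4 wins 30–21.
Proposal 6 vs Proposal 9: Proposal 9 wins 37–14.
Proposal 6 vs Proposal 7: Proposal 6 wins 41–10.
Proposal 6 vs Proposal 4: Proposal 4 wins 32–19.
Proposal 9 vs Proposal 7: Proposal 9 wins 27–24.
Proposal 9 vs Proposal 4: Proposal 9 wins 28–23.
Proposal 7 vs Proposal 4: Proposal 4 wins 27–24.
Proposal 9 beats each rival — Proposal 3 (48–3), Proposal 6 (37–14), Proposal 7 (27–24), Proposal 4 (28–23) — so Proposal 9 is the Condorcet winner.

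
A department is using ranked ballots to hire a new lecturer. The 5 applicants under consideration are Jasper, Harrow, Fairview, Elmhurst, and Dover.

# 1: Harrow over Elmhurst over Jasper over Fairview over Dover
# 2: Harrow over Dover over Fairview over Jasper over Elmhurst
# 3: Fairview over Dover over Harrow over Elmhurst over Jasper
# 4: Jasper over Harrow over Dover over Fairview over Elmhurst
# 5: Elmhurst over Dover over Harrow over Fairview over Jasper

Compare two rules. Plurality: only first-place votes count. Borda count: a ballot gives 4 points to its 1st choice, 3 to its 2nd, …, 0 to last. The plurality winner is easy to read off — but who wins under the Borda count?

Harrow

Plurality first-place counts: Jasper 1, Harrow 2, Fairview 1, Elmhurst 1, Dover 0 → Harrow.
Borda totals: Jasper 7, Harrow 15, Fairview 9, Elmhurst 8, Dover 11 → Harrow.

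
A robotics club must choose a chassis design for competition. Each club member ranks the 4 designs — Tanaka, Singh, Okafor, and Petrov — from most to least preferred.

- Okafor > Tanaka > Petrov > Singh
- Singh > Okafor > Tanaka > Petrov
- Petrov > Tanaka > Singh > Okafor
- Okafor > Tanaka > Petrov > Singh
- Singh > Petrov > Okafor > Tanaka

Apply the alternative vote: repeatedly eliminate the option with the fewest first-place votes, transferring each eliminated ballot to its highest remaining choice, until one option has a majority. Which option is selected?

Round 1: Singh 2, Okafor 2, Petrov 1, Tanaka 0. Tanaka has the fewest and is eliminated.
Round 2: Singh 2, Okafor 2, Petrov 1. Petrov has the fewest and is eliminated.
Round 3: Singh 3, Okafor 2. Singh has a majority.

Singh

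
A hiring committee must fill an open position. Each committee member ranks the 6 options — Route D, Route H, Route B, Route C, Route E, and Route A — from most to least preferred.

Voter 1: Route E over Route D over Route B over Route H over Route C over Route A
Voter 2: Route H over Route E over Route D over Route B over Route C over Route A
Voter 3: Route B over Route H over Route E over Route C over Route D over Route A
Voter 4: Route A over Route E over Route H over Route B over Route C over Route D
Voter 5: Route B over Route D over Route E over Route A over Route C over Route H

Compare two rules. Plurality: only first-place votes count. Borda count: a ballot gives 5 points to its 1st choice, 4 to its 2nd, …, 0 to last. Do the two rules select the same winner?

Plurality first-place counts: Route D 0, Route H 1, Route B 2, Route C 0, Route E 1, Route A 1 → Route B.
Borda totals: Route D 12, Route H 14, Route B 17, Route C 6, Route E 19, Route A 7 → Route E.
The two rules disagree: plurality picks Route B, Borda picks Route E.

No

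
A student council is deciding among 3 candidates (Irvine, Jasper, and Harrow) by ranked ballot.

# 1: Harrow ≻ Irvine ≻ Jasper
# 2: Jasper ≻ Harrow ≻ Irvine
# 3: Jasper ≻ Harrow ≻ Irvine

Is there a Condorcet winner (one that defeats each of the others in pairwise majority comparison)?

Yes

Head-to-head results (3 voters total):
Irvine vs Jasper: Jasper wins 2–1.
Irvine vs Harrow: Harrow wins 3–0.
Jasper vs Harrow: Jasper wins 2–1.
Jasper beats each rival — Irvine (2–1), Harrow (2–1) — so Jasper is the Condorcet winner.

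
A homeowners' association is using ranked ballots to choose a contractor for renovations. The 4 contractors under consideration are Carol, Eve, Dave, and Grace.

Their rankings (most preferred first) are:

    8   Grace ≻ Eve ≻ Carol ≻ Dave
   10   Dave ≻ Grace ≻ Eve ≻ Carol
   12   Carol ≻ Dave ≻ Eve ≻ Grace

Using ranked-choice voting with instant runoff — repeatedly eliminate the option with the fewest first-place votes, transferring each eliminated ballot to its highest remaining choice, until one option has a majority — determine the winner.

Carol

Round 1: Carol 12, Dave 10, Grace 8, Eve 0. Eve has the fewest and is eliminated.
Round 2: Carol 12, Dave 10, Grace 8. Grace has the fewest and is eliminated.
Round 3: Carol 20, Dave 10. Carol has a majority.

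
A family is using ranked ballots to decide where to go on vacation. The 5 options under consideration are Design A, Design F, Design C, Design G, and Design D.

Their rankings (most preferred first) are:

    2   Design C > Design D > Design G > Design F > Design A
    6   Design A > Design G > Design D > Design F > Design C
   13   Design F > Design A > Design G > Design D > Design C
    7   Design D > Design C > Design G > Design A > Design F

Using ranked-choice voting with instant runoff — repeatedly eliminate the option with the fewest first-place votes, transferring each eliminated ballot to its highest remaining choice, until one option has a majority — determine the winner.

Round 1: Design F 13, Design D 7, Design A 6, Design C 2, Design G 0. Design G has the fewest and is eliminated.
Round 2: Design F 13, Design D 7, Design A 6, Design C 2. Design C has the fewest and is eliminated.
Round 3: Design F 13, Design D 9, Design A 6. Design A has the fewest and is eliminated.
Round 4: Design D 15, Design F 13. Design D has a majority.

Design D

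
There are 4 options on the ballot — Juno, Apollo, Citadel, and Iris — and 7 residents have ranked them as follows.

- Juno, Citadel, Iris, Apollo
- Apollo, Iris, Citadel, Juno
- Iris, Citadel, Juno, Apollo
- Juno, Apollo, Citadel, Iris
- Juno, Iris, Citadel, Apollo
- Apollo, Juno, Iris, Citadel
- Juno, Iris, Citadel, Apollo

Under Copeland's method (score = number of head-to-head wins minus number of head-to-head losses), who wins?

Pairwise results:
  Juno vs Apollo: Juno wins 5–2.
  Juno vs Citadel: Juno wins 5–2.
  Juno vs Iris: Juno wins 5–2.
  Apollo vs Citadel: Citadel wins 4–3.
  Apollo vs Iris: Iris wins 4–3.
  Citadel vs Iris: Iris wins 5–2.
Copeland scores (wins − losses):
  Juno: 3 − 0 = 3
  Apollo: 0 − 3 = -3
  Citadel: 1 − 2 = -1
  Iris: 2 − 1 = 1
Juno has the best Copeland score.

Juno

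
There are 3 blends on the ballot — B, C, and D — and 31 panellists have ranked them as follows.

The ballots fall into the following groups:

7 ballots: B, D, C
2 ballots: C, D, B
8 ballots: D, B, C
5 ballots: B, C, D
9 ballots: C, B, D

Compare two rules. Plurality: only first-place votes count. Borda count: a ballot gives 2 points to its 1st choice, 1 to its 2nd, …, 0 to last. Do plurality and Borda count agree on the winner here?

Plurality first-place counts: B 12, C 11, D 8 → B.
Borda totals: B 41, C 27, D 25 → B.
The two rules agree on B.

Yes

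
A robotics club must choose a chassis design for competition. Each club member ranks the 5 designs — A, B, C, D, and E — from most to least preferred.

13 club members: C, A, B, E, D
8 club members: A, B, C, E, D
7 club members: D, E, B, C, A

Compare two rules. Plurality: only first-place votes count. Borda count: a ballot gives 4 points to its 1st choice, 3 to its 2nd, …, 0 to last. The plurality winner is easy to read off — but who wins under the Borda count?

C

Plurality first-place counts: A 8, B 0, C 13, D 7, E 0 → C.
Borda totals: A 71, B 64, C 75, D 28, E 42 → C.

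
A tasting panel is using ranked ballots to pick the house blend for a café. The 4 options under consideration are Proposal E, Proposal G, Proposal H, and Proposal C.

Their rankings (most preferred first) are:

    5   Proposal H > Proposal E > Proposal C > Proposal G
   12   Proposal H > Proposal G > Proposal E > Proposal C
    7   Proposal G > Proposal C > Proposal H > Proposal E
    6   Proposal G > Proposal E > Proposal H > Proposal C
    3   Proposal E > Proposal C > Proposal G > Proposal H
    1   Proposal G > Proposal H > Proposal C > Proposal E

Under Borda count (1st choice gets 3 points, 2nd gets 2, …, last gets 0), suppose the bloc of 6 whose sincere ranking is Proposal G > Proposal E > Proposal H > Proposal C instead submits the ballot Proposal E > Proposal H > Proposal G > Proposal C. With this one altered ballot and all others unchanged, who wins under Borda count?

Proposal H

Borda totals with the altered ballot: Proposal E 49, Proposal G 57, Proposal H 72, Proposal C 26.
The switch changes the winner from Proposal G to Proposal H.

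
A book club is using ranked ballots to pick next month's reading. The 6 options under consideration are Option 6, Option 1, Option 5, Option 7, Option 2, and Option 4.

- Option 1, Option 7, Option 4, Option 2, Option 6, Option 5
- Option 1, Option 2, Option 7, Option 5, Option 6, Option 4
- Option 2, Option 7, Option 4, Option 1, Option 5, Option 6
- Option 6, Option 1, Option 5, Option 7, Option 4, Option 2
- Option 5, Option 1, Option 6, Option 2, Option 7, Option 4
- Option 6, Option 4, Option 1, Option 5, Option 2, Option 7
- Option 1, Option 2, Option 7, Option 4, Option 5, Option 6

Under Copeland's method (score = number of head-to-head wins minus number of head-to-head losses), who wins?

Pairwise results:
  Option 6 vs Option 1: Option 1 wins 5–2.
  Option 6 vs Option 5: Option 5 wins 4–3.
  Option 6 vs Option 7: Option 7 wins 4–3.
  Option 6 vs Option 2: Option 2 wins 4–3.
  Option 6 vs Option 4: Option 6 wins 4–3.
  Option 1 vs Option 5: Option 1 wins 6–1.
  Option 1 vs Option 7: Option 1 wins 6–1.
  Option 1 vs Option 2: Option 1 wins 6–1.
  Option 1 vs Option 4: Option 1 wins 5–2.
  Option 5 vs Option 7: Option 7 wins 4–3.
  Option 5 vs Option 2: Option 2 wins 4–3.
  Option 5 vs Option 4: Option 4 wins 4–3.
  Option 7 vs Option 2: Option 2 wins 5–2.
  Option 7 vs Option 4: Option 7 wins 6–1.
  Option 2 vs Option 4: Option 2 wins 4–3.
Copeland scores (wins − losses):
  Option 6: 1 − 4 = -3
  Option 1: 5 − 0 = 5
  Option 5: 1 − 4 = -3
  Option 7: 3 − 2 = 1
  Option 2: 4 − 1 = 3
  Option 4: 1 − 4 = -3
Option 1 has the best Copeland score.

Option 1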